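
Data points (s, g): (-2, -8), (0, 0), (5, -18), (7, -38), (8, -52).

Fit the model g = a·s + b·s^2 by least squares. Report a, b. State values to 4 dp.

Entries of MᵀM: Σs·s = 142, Σs·s^2 = 972, Σs^2·s^2 = 7138.
Moment sums: Σs·g = -756, Σs^2·g = -5672.
So MᵀM·[a, b]ᵀ = Mᵀg: [[142, 972]; [972, 7138]]·[a, b]ᵀ = [-756, -5672]ᵀ.
Eliminating b: 7138·(row 1) − 972·(row 2) gives 68812·a = 7138·(-756) − 972·(-5672) = 116856, so a = 29214/17203.
Then b = ((-5672) − 972·(29214/17203))/7138 = -17648/17203.

a = 1.6982, b = -1.0259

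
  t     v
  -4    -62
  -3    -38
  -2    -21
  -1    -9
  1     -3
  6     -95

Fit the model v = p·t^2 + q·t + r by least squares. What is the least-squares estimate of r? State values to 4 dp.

With design matrix A, AᵀA = [[1651, 117, 67]; [117, 67, -3]; [67, -3, 6]] and Aᵀv = [-4850, -160, -228]ᵀ.
Row-reducing yields p = -329025/109456, q = 298127/109456, r = -42019/13682.

r = -3.0711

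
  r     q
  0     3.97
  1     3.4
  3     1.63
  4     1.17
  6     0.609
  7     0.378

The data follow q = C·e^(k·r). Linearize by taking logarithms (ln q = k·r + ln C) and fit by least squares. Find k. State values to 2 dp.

k = -0.34

Let Y = ln q. Fitting Y = k·r + ln C by least squares:
Σr = 21.0000, Σ(r)² = 111.0000, Σln q = 1.7793, Σr·ln q = -6.4681.
Equations: 111.0000·k + 21.0000·ln C = -6.4681;  21.0000·k + 6·ln C = 1.7793.
Δ = 111.0000·6 − (21.0000)² = 225.0000; k = (-6.4681·6 − 21.0000·1.7793)/225.0000 = -0.33855, ln C = (111.0000·1.7793 − 21.0000·-6.4681)/225.0000 = 1.48149.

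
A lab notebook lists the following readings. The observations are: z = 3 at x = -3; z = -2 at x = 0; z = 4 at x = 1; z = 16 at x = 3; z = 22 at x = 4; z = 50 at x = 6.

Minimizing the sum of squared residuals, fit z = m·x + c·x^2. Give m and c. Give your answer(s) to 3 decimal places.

m = 1.992, c = 1.030

Compute the Gram sums: Σx·x = 71, Σx·x^2 = 281, Σx^2·x^2 = 1715.
Right-hand side: Σx·z = 431, Σx^2·z = 2327.
AᵀA·[m, c]ᵀ = Aᵀz becomes [[71, 281]; [281, 1715]]·[m, c]ᵀ = [431, 2327]ᵀ.
Eliminating c: 1715·(row 1) − 281·(row 2) gives 42804·m = 1715·431 − 281·2327 = 85278, so m = 14213/7134.
Then c = (2327 − 281·(14213/7134))/1715 = 7351/7134.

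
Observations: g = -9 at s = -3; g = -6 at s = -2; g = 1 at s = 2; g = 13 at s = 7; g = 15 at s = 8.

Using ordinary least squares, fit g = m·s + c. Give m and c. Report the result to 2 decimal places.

Sums needed: Σs·s = 130, Σs = 12, Σ1 = 5.
For Mᵀg: Σs·g = 252, Σg = 14.
MᵀM·[m, c]ᵀ = Mᵀg becomes [[130, 12]; [12, 5]]·[m, c]ᵀ = [252, 14]ᵀ.
det = 130·5 − 12² = 506.
m = (252·5 − 12·14)/506 = 546/253; c = (130·14 − 12·252)/506 = -602/253.

m = 2.16, c = -2.38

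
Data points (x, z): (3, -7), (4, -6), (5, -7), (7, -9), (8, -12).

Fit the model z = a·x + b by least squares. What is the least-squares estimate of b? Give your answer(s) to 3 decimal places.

With design matrix A, AᵀA = [[163, 27]; [27, 5]] and Aᵀz = [-239, -41]ᵀ.
Eliminating b: 5·(row 1) − 27·(row 2) gives 86·a = 5·(-239) − 27·(-41) = -88, so a = -44/43.
Then b = ((-41) − 27·(-44/43))/5 = -115/43.

b = -2.674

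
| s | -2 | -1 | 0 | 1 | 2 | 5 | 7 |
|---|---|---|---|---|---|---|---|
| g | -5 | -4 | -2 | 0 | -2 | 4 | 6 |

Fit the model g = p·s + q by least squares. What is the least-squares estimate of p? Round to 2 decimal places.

p = 1.22

Normal-equation sums: Σs·s = 84, Σs = 12, Σ1 = 7.
Moment sums: Σs·g = 72, Σg = -3.
Normal equations: [[84, 12]; [12, 7]]·[p, q]ᵀ = [72, -3]ᵀ.
det = 84·7 − 12² = 444.
p = (72·7 − 12·(-3))/444 = 45/37; q = (84·(-3) − 12·72)/444 = -93/37.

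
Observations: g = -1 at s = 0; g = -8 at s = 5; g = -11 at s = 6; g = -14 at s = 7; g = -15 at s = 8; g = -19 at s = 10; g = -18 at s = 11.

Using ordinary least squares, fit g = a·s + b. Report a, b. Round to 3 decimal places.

Sums needed: Σs·s = 395, Σs = 47, Σ1 = 7.
And Σs·g = -712, Σg = -86.
Δ = 395·7 − 47² = 556.
a = ((-712)·7 − 47·(-86))/556 = -471/278; b = (395·(-86) − 47·(-712))/556 = -253/278.

a = -1.694, b = -0.910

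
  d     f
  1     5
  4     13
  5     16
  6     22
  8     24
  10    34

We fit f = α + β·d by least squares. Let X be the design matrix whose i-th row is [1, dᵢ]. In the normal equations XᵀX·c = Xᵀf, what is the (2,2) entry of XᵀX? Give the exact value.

Row 2 ↔ basis d, column 2 ↔ basis d, so (XᵀX)_{2,2} = Σᵢ (d)·(d) = (1)·(1) + (4)·(4) + (5)·(5) + (6)·(6) + (8)·(8) + (10)·(10) = 242.

242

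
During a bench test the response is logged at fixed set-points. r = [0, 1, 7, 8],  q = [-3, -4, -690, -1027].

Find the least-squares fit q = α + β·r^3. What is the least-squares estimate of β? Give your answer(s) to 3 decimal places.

β = -2.002

Entries of XᵀX: Σ1 = 4, Σr^3 = 856, Σr^3·r^3 = 379794.
Moment sums: Σq = -1724, Σr^3·q = -762498.
Determinant 4·379794 − 856² = 786440.
α = ((-1724)·379794 − 856·(-762498))/786440 = -258321/98305; β = (4·(-762498) − 856·(-1724))/786440 = -196781/98305.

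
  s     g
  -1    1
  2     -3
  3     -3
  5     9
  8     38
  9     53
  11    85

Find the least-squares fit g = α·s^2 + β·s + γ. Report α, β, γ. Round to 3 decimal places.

The normal equations are: 26021·α + 2731·β + 305·γ = 17197;  2731·α + 305·β + 37·γ = 1745;  305·α + 37·β + 7·γ = 180.
(Σs^2·s^2 = 26021, Σs^2·s = 2731, Σs^2 = 305, Σs·s = 305, Σs = 37, Σ1 = 7, Σs^2·g = 17197, Σs·g = 1745, Σg = 180.)
Solving the 3×3 system (Gaussian elimination) gives α = 17593/18326, β = -4271/1666, γ = -3356/1309.

α = 0.960, β = -2.564, γ = -2.564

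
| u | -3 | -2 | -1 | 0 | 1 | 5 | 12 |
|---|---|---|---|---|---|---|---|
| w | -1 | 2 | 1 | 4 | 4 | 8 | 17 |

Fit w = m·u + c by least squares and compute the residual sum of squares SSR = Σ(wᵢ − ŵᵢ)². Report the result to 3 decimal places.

Entries of XᵀX: Σu·u = 184, Σu = 12, Σ1 = 7.
For Xᵀw: Σu·w = 246, Σw = 35.
Eliminating c: 7·(row 1) − 12·(row 2) gives 1144·m = 7·246 − 12·35 = 1302, so m = 651/572.
Then c = (35 − 12·(651/572))/7 = 436/143.
Residuals: -33/52, 27/22, -521/572, 136/143, -107/572, -423/572, 42/143; SSR = 1233/286.

SSR = 4.311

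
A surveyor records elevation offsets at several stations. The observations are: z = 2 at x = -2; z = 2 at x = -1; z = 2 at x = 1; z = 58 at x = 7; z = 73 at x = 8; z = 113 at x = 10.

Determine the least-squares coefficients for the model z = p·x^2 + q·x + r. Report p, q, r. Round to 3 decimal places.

p = 1.030, q = 0.914, r = 0.555

Forming AᵀA = [[16515, 1847, 219]; [1847, 219, 23]; [219, 23, 6]] and Aᵀz = [18826, 2116, 250]ᵀ gives AᵀA·[p, q, r]ᵀ = Aᵀz.
Row-reducing yields p = 20573/19968, q = 2341/2560, r = 6931/12480.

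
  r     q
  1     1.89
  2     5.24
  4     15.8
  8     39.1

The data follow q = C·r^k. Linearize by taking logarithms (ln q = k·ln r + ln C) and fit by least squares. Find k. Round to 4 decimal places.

k = 1.4704

Taking logs, ln q = k·ln r + ln C, so regress ln q on ln r.
Sums: Σln r = 4.1589, Σ(ln r)² = 6.7263, Σln q = 8.7190, Σln r·ln q = 12.5977.
Normal system: [[6.7263, 4.1589]; [4.1589, 4]]·[k, ln C]ᵀ = [12.5977, 8.7190]ᵀ.
Δ = 6.7263·4 − (4.1589)² = 9.6091; k = (12.5977·4 − 4.1589·8.7190)/9.6091 = 1.47044, ln C = (6.7263·8.7190 − 4.1589·12.5977)/9.6091 = 0.65091.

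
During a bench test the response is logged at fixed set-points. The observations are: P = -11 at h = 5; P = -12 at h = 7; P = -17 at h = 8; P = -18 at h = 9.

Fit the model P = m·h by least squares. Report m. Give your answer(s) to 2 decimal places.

m = -2.00

MᵀM·[m]ᵀ = MᵀP reads: 219·m = -437.
m = (-437)/219 = -1.99543.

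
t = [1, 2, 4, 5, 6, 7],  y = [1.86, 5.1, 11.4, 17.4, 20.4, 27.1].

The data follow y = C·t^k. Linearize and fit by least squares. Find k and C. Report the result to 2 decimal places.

Linearized form: ln y = k·ln t + ln C. From the 6 transformed points,
XᵀX = [[11.9895, 7.4265]; [7.4265, 6]], rhs = [20.9240, 13.8550]ᵀ  (here Σln t = 7.4265, Σ(ln t)² = 11.9895, Σln y = 13.8550, Σln t·ln y = 20.9240).
Slope k = (n·Σln t·ln y − Σln t·Σln y)/(n·Σ(ln t)² − (Σln t)²) = (6·20.9240 − 7.4265·13.8550)/16.7835 = 1.34951; ln C = (Σln y − k·Σln t)/n = 0.63879, so C = exp(0.63879) = 1.89419.

k = 1.35, C = 1.89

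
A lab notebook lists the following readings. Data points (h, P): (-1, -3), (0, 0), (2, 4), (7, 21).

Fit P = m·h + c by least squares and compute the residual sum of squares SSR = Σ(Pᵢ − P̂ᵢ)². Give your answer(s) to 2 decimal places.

SSR = 3.00

Forming MᵀM = [[54, 8]; [8, 4]] and MᵀP = [158, 22]ᵀ gives MᵀM·[m, c]ᵀ = MᵀP.
Δ = 54·4 − 8² = 152.
m = (158·4 − 8·22)/152 = 3; c = (54·22 − 8·158)/152 = -1/2.
Residuals: 1/2, 1/2, -3/2, 1/2; SSR = 3.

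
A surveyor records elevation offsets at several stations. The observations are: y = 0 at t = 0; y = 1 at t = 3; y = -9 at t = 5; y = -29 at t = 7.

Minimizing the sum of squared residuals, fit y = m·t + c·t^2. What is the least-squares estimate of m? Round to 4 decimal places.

m = 3.8192

Entries of XᵀX: Σt·t = 83, Σt·t^2 = 495, Σt^2·t^2 = 3107.
Right-hand side: Σt·y = -245, Σt^2·y = -1637.
det = 83·3107 − 495² = 12856.
m = ((-245)·3107 − 495·(-1637))/12856 = 12275/3214; c = (83·(-1637) − 495·(-245))/12856 = -3649/3214.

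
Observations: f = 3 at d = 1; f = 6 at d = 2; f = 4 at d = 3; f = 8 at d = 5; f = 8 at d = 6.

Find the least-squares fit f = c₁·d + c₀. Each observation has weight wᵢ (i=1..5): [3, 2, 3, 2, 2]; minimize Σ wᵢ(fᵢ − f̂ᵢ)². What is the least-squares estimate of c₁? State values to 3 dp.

c₁ = 0.987

MᵀWM·[c₁, c₀]ᵀ = MᵀWf reads: 160·c₁ + 38·c₀ = 245;  38·c₁ + 12·c₀ = 65.
(Σwᵢ·d·d = 160, Σwᵢ·d = 38, Σwᵢ·1 = 12, Σwᵢ·d·f = 245, Σwᵢ·f = 65.)
Δ = 160·12 − 38² = 476.
c₁ = (245·12 − 38·65)/476 = 235/238; c₀ = (160·65 − 38·245)/476 = 545/238.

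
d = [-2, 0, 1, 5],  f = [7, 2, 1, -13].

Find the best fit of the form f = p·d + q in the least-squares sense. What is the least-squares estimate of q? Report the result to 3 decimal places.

q = 2.135

Entries of AᵀA: Σd·d = 30, Σd = 4, Σ1 = 4.
Right-hand side: Σd·f = -78, Σf = -3.
Normal equations: [[30, 4]; [4, 4]]·[p, q]ᵀ = [-78, -3]ᵀ.
det = 30·4 − 4² = 104.
p = ((-78)·4 − 4·(-3))/104 = -75/26; q = (30·(-3) − 4·(-78))/104 = 111/52.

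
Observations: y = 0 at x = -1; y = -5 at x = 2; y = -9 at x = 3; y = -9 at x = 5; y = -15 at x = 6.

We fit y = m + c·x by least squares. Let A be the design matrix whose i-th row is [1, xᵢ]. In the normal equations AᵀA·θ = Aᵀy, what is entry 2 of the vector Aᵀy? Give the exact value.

-172

Entry 2 ↔ basis x, so (Aᵀy)_{2} = Σᵢ (x)·yᵢ = (-1)·(0) + (2)·(-5) + (3)·(-9) + (5)·(-9) + (6)·(-15) = -172.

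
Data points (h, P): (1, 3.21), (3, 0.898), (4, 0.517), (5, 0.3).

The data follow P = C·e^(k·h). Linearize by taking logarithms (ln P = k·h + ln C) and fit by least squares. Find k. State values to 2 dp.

k = -0.59

Linearized form: ln P = k·h + ln C. From the 4 transformed points,
AᵀA = [[51.0000, 13.0000]; [13.0000, 4]], rhs = [-7.8152, -0.8050]ᵀ  (here Σh = 13.0000, Σ(h)² = 51.0000, Σln P = -0.8050, Σh·ln P = -7.8152).
Δ = 51.0000·4 − (13.0000)² = 35.0000; k = (-7.8152·4 − 13.0000·-0.8050)/35.0000 = -0.59417, ln C = (51.0000·-0.8050 − 13.0000·-7.8152)/35.0000 = 1.72979.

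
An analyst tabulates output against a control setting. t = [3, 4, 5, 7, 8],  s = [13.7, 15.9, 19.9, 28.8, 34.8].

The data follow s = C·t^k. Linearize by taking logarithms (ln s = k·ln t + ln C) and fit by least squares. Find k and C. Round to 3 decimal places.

With ln sᵢ as the transformed response and ln tᵢ as the regressor:
Σln t = 8.1197, Σ(ln t)² = 13.8297, Σln s = 15.2844, Σln t·ln s = 25.4440.
Equations: 13.8297·k + 8.1197·ln C = 25.4440;  8.1197·k + 5·ln C = 15.2844.
Δ = 13.8297·5 − (8.1197)² = 3.2190; k = (25.4440·5 − 8.1197·15.2844)/3.2190 = 0.96776, ln C = (13.8297·15.2844 − 8.1197·25.4440)/3.2190 = 1.48531, so C = exp(1.48531) = 4.41633.

k = 0.968, C = 4.416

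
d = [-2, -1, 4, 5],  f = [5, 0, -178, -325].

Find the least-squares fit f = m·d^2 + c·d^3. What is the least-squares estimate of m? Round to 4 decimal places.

Forming XᵀX = [[898, 4116]; [4116, 19786]] and Xᵀf = [-10953, -52057]ᵀ gives XᵀX·[m, c]ᵀ = Xᵀf.
Eliminating c: 19786·(row 1) − 4116·(row 2) gives 826372·m = 19786·(-10953) − 4116·(-52057) = -2449446, so m = -1224723/413186.
Then c = ((-52057) − 4116·(-1224723/413186))/19786 = -832319/413186.

m = -2.9641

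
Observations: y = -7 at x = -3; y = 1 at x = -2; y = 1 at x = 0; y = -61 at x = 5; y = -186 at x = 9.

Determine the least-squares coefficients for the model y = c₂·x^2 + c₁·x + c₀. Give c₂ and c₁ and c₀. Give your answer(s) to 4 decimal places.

The normal equations are: 7283·c₂ + 819·c₁ + 119·c₀ = -16650;  819·c₂ + 119·c₁ + 9·c₀ = -1960;  119·c₂ + 9·c₁ + 5·c₀ = -252.
(Σx^2·x^2 = 7283, Σx^2·x = 819, Σx^2 = 119, Σx·x = 119, Σx = 9, Σ1 = 5, Σx^2·y = -16650, Σx·y = -1960, Σy = -252.)
Row-reducing yields c₂ = -76665/38233, c₁ = -109214/38233, c₀ = 94269/38233.

c₂ = -2.0052, c₁ = -2.8565, c₀ = 2.4656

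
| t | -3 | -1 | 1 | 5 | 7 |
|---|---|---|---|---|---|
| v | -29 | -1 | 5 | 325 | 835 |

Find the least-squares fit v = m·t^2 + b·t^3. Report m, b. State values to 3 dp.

m = 2.856, b = 2.027

The normal system MᵀM·[m, b]ᵀ = Mᵀv is [[3109, 19689]; [19689, 134005]]·[m, b]ᵀ = [48783, 327819]ᵀ.
Determinant 3109·134005 − 19689² = 28964824.
m = (48783·134005 − 19689·327819)/28964824 = 10342203/3620603; b = (3109·327819 − 19689·48783)/28964824 = 7337598/3620603.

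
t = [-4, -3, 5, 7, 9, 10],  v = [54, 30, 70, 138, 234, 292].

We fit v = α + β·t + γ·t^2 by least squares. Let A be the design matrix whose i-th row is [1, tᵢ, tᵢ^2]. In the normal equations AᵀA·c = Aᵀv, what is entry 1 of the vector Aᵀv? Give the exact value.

818

Entry 1 ↔ basis 1, so (Aᵀv)_{1} = Σᵢ vᵢ = (1)·(54) + (1)·(30) + (1)·(70) + (1)·(138) + (1)·(234) + (1)·(292) = 818.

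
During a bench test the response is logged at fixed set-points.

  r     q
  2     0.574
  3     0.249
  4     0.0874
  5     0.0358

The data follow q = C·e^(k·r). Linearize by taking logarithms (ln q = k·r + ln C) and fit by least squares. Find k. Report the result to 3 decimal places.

k = -0.937

Linearized form: ln q = k·r + ln C. From the 4 transformed points,
XᵀX = [[54.0000, 14.0000]; [14.0000, 4]], rhs = [-31.6792, -7.7125]ᵀ  (here Σr = 14.0000, Σ(r)² = 54.0000, Σln q = -7.7125, Σr·ln q = -31.6792).
Δ = 54.0000·4 − (14.0000)² = 20.0000; k = (-31.6792·4 − 14.0000·-7.7125)/20.0000 = -0.93710, ln C = (54.0000·-7.7125 − 14.0000·-31.6792)/20.0000 = 1.35173.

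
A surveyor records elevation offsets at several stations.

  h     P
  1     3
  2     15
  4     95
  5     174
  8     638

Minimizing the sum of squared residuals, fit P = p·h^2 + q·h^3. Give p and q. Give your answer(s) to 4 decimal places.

p = 1.9142, q = 1.0069

Sums needed: Σh^2·h^2 = 4994, Σh^2·h^3 = 36950, Σh^3·h^3 = 281930.
Moment sums: Σh^2·P = 46765, Σh^3·P = 354609.
So XᵀX·[p, q]ᵀ = XᵀP: [[4994, 36950]; [36950, 281930]]·[p, q]ᵀ = [46765, 354609]ᵀ.
Δ = 4994·281930 − 36950² = 42655920.
p = (46765·281930 − 36950·354609)/42655920 = 4082695/2132796; q = (4994·354609 − 36950·46765)/42655920 = 10737649/10663980.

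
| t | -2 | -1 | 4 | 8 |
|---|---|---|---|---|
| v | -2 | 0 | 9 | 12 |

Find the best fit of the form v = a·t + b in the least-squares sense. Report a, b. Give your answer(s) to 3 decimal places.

a = 1.440, b = 1.510

Forming MᵀM = [[85, 9]; [9, 4]] and Mᵀv = [136, 19]ᵀ gives MᵀM·[a, b]ᵀ = Mᵀv.
Eliminating b: 4·(row 1) − 9·(row 2) gives 259·a = 4·136 − 9·19 = 373, so a = 373/259.
Then b = (19 − 9·(373/259))/4 = 391/259.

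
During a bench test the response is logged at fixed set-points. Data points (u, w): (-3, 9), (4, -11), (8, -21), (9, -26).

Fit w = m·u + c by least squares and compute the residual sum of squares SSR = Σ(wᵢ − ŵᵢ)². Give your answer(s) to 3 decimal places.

SSR = 2.388

Forming AᵀA = [[170, 18]; [18, 4]] and Aᵀw = [-473, -49]ᵀ gives AᵀA·[m, c]ᵀ = Aᵀw.
Eliminating c: 4·(row 1) − 18·(row 2) gives 356·m = 4·(-473) − 18·(-49) = -1010, so m = -505/178.
Then c = ((-49) − 18·(-505/178))/4 = 46/89.
Residuals: -5/178, -15/89, 105/89, -175/178; SSR = 425/178.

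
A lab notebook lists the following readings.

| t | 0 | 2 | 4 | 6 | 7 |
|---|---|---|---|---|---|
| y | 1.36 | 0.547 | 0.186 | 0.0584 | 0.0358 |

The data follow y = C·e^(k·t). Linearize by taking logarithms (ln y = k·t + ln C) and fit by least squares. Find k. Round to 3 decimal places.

k = -0.528

Let Y = ln y. Fitting Y = k·t + ln C by least squares:
AᵀA = [[105.0000, 19.0000]; [19.0000, 5]], rhs = [-48.2859, -8.1481]ᵀ  (here Σt = 19.0000, Σ(t)² = 105.0000, Σln y = -8.1481, Σt·ln y = -48.2859).
Δ = 105.0000·5 − (19.0000)² = 164.0000; k = (-48.2859·5 − 19.0000·-8.1481)/164.0000 = -0.52815, ln C = (105.0000·-8.1481 − 19.0000·-48.2859)/164.0000 = 0.37735.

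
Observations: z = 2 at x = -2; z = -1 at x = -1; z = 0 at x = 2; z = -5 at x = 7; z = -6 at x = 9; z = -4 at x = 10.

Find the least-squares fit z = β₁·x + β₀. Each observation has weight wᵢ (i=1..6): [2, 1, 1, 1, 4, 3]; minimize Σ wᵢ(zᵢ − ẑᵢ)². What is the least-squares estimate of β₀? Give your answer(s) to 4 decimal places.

β₀ = 0.1176

Forming MᵀWM = [[686, 70]; [70, 12]] and MᵀWz = [-378, -38]ᵀ gives MᵀWM·[β₁, β₀]ᵀ = MᵀWz.
Determinant 686·12 − 70² = 3332.
β₁ = ((-378)·12 − 70·(-38))/3332 = -67/119; β₀ = (686·(-38) − 70·(-378))/3332 = 2/17.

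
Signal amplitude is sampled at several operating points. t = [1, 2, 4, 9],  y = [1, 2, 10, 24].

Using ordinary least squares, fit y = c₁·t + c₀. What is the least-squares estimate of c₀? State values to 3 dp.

The normal system XᵀX·[c₁, c₀]ᵀ = Xᵀy is [[102, 16]; [16, 4]]·[c₁, c₀]ᵀ = [261, 37]ᵀ.
Eliminating c₀: 4·(row 1) − 16·(row 2) gives 152·c₁ = 4·261 − 16·37 = 452, so c₁ = 113/38.
Then c₀ = (37 − 16·(113/38))/4 = -201/76.

c₀ = -2.645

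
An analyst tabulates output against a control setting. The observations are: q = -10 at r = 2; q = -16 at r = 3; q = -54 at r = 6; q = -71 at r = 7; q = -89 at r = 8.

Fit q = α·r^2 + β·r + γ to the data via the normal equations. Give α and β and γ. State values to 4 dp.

XᵀX·[α, β, γ]ᵀ = Xᵀq reads: 7890·α + 1106·β + 162·γ = -11303;  1106·α + 162·β + 26·γ = -1601;  162·α + 26·β + 5·γ = -240.
(Σr^2·r^2 = 7890, Σr^2·r = 1106, Σr^2 = 162, Σr·r = 162, Σr = 26, Σ1 = 5, Σr^2·q = -11303, Σr·q = -1601, Σq = -240.)
Row-reducing yields α = -263/232, β = -469/232, γ = -22/29.

α = -1.1336, β = -2.0216, γ = -0.7586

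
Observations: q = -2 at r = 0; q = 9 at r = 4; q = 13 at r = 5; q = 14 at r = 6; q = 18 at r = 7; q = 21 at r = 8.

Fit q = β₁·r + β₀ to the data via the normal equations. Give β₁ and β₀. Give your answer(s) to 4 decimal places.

β₁ = 2.8500, β₀ = -2.0833

From the data, Σr·r = 190, Σr = 30, Σ1 = 6.
Right-hand side: Σr·q = 479, Σq = 73.
Normal equations: [[190, 30]; [30, 6]]·[β₁, β₀]ᵀ = [479, 73]ᵀ.
Determinant 190·6 − 30² = 240.
β₁ = (479·6 − 30·73)/240 = 57/20; β₀ = (190·73 − 30·479)/240 = -25/12.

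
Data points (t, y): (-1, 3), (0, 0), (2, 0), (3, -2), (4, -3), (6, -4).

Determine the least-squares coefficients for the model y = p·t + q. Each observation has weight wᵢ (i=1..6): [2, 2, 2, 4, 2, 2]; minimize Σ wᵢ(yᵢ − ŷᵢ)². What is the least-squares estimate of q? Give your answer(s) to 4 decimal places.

Forming XᵀWX = [[150, 34]; [34, 14]] and XᵀWy = [-102, -16]ᵀ gives XᵀWX·[p, q]ᵀ = XᵀWy.
Δ = 150·14 − 34² = 944.
p = ((-102)·14 − 34·(-16))/944 = -221/236; q = (150·(-16) − 34·(-102))/944 = 267/236.

q = 1.1314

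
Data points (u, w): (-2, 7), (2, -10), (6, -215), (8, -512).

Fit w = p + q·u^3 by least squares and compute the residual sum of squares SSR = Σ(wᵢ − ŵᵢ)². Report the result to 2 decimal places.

Setting ∂/∂p … = 0 gives: 4·p + 728·q = -730;  728·p + 308928·q = -308720.
det = 4·308928 − 728² = 705728.
p = ((-730)·308928 − 728·(-308720))/705728 = -12020/11027; q = (4·(-308720) − 728·(-730))/705728 = -43965/44108.
Residuals: 1279/11027, -10320/11027, 15325/11027, -6284/11027; SSR = 34686/11027.

SSR = 3.15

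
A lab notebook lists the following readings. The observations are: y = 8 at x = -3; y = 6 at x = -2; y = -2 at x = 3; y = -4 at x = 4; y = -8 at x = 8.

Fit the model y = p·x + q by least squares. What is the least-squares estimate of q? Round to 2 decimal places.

AᵀA·[p, q]ᵀ = Aᵀy reads: 102·p + 10·q = -122;  10·p + 5·q = 0.
(Σx·x = 102, Σx = 10, Σ1 = 5, Σx·y = -122, Σy = 0.)
Eliminating q: 5·(row 1) − 10·(row 2) gives 410·p = 5·(-122) − 10·0 = -610, so p = -61/41.
Then q = (0 − 10·(-61/41))/5 = 122/41.

q = 2.98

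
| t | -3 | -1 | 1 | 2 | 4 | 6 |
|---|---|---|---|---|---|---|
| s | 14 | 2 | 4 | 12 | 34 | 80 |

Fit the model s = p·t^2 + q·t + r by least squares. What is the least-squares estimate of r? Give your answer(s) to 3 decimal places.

Sums needed: Σt^2·t^2 = 1651, Σt^2·t = 261, Σt^2 = 67, Σt·t = 67, Σt = 9, Σ1 = 6.
Right-hand side: Σt^2·s = 3604, Σt·s = 600, Σs = 146.
Inverting the 3×3 Gram matrix, [p, q, r]ᵀ = [623/316, 40809/33812, 4291/8453]ᵀ.

r = 0.508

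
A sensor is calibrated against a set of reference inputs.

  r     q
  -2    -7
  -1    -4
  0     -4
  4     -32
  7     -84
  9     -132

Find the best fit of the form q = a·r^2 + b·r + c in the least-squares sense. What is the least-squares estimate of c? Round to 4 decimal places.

With design matrix X, XᵀX = [[9235, 1127, 151]; [1127, 151, 17]; [151, 17, 6]] and Xᵀq = [-15352, -1886, -263]ᵀ.
Inverting the 3×3 Gram matrix, [a, b, c]ᵀ = [-25107/17512, -23575/17512, -34477/8756]ᵀ.

c = -3.9375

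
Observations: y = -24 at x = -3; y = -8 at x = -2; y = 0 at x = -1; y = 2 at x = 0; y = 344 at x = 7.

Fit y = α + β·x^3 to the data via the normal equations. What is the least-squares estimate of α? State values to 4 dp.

Compute the Gram sums: Σ1 = 5, Σx^3 = 307, Σx^3·x^3 = 118443.
And Σy = 314, Σx^3·y = 118704.
Determinant 5·118443 − 307² = 497966.
α = (314·118443 − 307·118704)/497966 = 374487/248983; β = (5·118704 − 307·314)/497966 = 248561/248983.

α = 1.5041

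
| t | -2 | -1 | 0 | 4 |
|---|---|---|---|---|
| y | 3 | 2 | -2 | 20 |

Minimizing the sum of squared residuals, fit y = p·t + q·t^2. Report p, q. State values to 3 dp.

p = 0.475, q = 1.128

Compute the Gram sums: Σt·t = 21, Σt·t^2 = 55, Σt^2·t^2 = 273.
For Xᵀy: Σt·y = 72, Σt^2·y = 334.
So XᵀX·[p, q]ᵀ = Xᵀy: [[21, 55]; [55, 273]]·[p, q]ᵀ = [72, 334]ᵀ.
Δ = 21·273 − 55² = 2708.
p = (72·273 − 55·334)/2708 = 643/1354; q = (21·334 − 55·72)/2708 = 1527/1354.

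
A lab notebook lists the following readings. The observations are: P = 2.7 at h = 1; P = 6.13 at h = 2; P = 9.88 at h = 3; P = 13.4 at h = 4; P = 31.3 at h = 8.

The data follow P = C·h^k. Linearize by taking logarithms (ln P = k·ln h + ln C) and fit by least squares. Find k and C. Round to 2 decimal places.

k = 1.17, C = 2.70

Taking logs, ln P = k·ln h + ln C, so regress ln P on ln h.
AᵀA = [[7.9333, 5.2575]; [5.2575, 5]], rhs = [14.5318, 11.1358]ᵀ  (here Σln h = 5.2575, Σ(ln h)² = 7.9333, Σln P = 11.1358, Σln h·ln P = 14.5318).
Δ = 7.9333·5 − (5.2575)² = 12.0252; k = (14.5318·5 − 5.2575·11.1358)/12.0252 = 1.17356, ln C = (7.9333·11.1358 − 5.2575·14.5318)/12.0252 = 0.99316, so C = exp(0.99316) = 2.69976.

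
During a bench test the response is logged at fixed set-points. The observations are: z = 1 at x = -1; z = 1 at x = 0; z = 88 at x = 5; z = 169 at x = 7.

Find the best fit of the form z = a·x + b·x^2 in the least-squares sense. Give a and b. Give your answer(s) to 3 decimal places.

With design matrix A, AᵀA = [[75, 467]; [467, 3027]] and Aᵀz = [1622, 10482]ᵀ.
det = 75·3027 − 467² = 8936.
a = (1622·3027 − 467·10482)/8936 = 3675/2234; b = (75·10482 − 467·1622)/8936 = 7169/2234.

a = 1.645, b = 3.209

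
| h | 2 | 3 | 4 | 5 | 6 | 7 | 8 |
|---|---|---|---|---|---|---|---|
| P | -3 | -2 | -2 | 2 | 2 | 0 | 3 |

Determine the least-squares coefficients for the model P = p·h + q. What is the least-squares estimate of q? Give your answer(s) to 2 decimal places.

q = -4.64

From the data, Σh·h = 203, Σh = 35, Σ1 = 7.
Right-hand side: Σh·P = 26, ΣP = 0.
AᵀA·[p, q]ᵀ = AᵀP becomes [[203, 35]; [35, 7]]·[p, q]ᵀ = [26, 0]ᵀ.
det = 203·7 − 35² = 196.
p = (26·7 − 35·0)/196 = 13/14; q = (203·0 − 35·26)/196 = -65/14.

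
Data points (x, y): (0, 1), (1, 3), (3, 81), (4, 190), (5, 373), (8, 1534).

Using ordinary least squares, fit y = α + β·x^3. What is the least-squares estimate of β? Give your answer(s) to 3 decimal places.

β = 2.996

Entries of MᵀM: Σ1 = 6, Σx^3 = 729, Σx^3·x^3 = 282595.
Moment sums: Σy = 2182, Σx^3·y = 846383.
Normal equations: [[6, 729]; [729, 282595]]·[α, β]ᵀ = [2182, 846383]ᵀ.
det = 6·282595 − 729² = 1164129.
α = (2182·282595 − 729·846383)/1164129 = -390917/1164129; β = (6·846383 − 729·2182)/1164129 = 1162540/388043.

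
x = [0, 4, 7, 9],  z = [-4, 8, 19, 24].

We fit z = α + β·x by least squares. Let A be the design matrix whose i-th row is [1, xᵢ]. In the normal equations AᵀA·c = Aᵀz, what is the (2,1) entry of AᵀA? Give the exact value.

Row 2 ↔ basis x, column 1 ↔ basis 1, so (AᵀA)_{2,1} = Σᵢ x = (0)·(1) + (4)·(1) + (7)·(1) + (9)·(1) = 20.

20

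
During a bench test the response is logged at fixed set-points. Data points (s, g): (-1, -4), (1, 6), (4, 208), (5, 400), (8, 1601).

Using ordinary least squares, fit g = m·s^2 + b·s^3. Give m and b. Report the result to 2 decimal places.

Entries of MᵀM: Σs^2·s^2 = 4979, Σs^2·s^3 = 36917, Σs^3·s^3 = 281867.
Moment sums: Σs^2·g = 115794, Σs^3·g = 883034.
MᵀM·[m, b]ᵀ = Mᵀg becomes [[4979, 36917]; [36917, 281867]]·[m, b]ᵀ = [115794, 883034]ᵀ.
Determinant 4979·281867 − 36917² = 40550904.
m = (115794·281867 − 36917·883034)/40550904 = 9885305/10137726; b = (4979·883034 − 36917·115794)/40550904 = 30464797/10137726.

m = 0.98, b = 3.01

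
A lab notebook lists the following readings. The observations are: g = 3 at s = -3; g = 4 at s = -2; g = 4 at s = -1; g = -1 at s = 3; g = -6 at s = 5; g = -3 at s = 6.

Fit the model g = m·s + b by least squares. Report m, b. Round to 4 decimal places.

Forming AᵀA = [[84, 8]; [8, 6]] and Aᵀg = [-72, 1]ᵀ gives AᵀA·[m, b]ᵀ = Aᵀg.
Δ = 84·6 − 8² = 440.
m = ((-72)·6 − 8·1)/440 = -1; b = (84·1 − 8·(-72))/440 = 3/2.

m = -1.0000, b = 1.5000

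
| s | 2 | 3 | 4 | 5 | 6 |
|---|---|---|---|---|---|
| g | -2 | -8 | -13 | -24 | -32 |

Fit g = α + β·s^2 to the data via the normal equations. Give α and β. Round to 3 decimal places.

α = 1.209, β = -0.945

Sums needed: Σ1 = 5, Σs^2 = 90, Σs^2·s^2 = 2274.
And Σg = -79, Σs^2·g = -2040.
det = 5·2274 − 90² = 3270.
α = ((-79)·2274 − 90·(-2040))/3270 = 659/545; β = (5·(-2040) − 90·(-79))/3270 = -103/109.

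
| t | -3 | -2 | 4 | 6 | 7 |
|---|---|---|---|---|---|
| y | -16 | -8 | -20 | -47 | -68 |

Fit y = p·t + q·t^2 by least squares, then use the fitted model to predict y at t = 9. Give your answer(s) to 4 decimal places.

AᵀA·[p, q]ᵀ = Aᵀy reads: 114·p + 588·q = -774;  588·p + 4050·q = -5520.
det = 114·4050 − 588² = 115956.
p = ((-774)·4050 − 588·(-5520))/115956 = 3085/3221; q = (114·(-5520) − 588·(-774))/115956 = -4838/3221.
At t = 9: ŷ = (3085/3221)·(9) + (-4838/3221)·(81) = -364113/3221.

ŷ = -113.0435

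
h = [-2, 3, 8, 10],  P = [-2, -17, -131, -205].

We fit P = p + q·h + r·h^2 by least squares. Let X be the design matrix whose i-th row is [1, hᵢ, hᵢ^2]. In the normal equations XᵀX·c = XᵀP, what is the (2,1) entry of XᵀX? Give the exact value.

Row 2 ↔ basis h, column 1 ↔ basis 1, so (XᵀX)_{2,1} = Σᵢ h = (-2)·(1) + (3)·(1) + (8)·(1) + (10)·(1) = 19.

19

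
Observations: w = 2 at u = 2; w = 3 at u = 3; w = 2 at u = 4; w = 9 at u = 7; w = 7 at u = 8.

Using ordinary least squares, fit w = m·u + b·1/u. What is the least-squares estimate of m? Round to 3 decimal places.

Normal-equation sums: Σu·u = 142, Σu·1/u = 5, Σ1/u·1/u = 12973/28224.
Right-hand side: Σu·w = 140, Σ1/u·w = 261/56.
So MᵀM·[m, b]ᵀ = Mᵀw: [[142, 5]; [5, 12973/28224]]·[m, b]ᵀ = [140, 261/56]ᵀ.
Δ = 142·(12973/28224) − 5² = 568283/14112.
m = (140·(12973/28224) − 5·(261/56))/(568283/14112) = 579250/568283; b = (142·(261/56) − 5·140)/(568283/14112) = -538776/568283.

m = 1.019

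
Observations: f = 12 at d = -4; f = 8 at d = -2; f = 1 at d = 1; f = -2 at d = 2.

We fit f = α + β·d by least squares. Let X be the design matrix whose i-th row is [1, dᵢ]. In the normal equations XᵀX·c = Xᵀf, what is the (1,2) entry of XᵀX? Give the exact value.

-3

Row 1 ↔ basis 1, column 2 ↔ basis d, so (XᵀX)_{1,2} = Σᵢ d = (1)·(-4) + (1)·(-2) + (1)·(1) + (1)·(2) = -3.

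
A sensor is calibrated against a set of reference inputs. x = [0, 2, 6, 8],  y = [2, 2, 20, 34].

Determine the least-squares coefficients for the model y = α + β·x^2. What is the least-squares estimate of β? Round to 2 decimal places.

With design matrix M, MᵀM = [[4, 104]; [104, 5408]] and Mᵀy = [58, 2904]ᵀ.
det = 4·5408 − 104² = 10816.
α = (58·5408 − 104·2904)/10816 = 14/13; β = (4·2904 − 104·58)/10816 = 349/676.

β = 0.52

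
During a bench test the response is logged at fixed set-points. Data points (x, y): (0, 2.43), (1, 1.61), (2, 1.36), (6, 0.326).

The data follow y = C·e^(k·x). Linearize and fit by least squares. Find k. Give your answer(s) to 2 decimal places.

Linearized form: ln y = k·x + ln C. From the 4 transformed points,
AᵀA = [[41.0000, 9.0000]; [9.0000, 4]], rhs = [-5.6339, 0.5508]ᵀ  (here Σx = 9.0000, Σ(x)² = 41.0000, Σln y = 0.5508, Σx·ln y = -5.6339).
Solving (det = 83.0000): k = -0.33124, ln C = 0.88297.

k = -0.33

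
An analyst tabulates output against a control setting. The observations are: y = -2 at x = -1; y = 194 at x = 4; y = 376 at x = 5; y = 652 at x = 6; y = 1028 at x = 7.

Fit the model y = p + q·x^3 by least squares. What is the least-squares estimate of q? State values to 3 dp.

q = 2.996

The normal system AᵀA·[p, q]ᵀ = Aᵀy is [[5, 747]; [747, 184027]]·[p, q]ᵀ = [2248, 552854]ᵀ.
Determinant 5·184027 − 747² = 362126.
p = (2248·184027 − 747·552854)/362126 = 355379/181063; q = (5·552854 − 747·2248)/362126 = 542507/181063.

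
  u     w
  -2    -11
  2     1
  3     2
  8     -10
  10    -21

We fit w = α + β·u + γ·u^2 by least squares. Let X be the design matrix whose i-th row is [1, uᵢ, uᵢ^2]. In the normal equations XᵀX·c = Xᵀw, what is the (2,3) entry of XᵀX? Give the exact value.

Row 2 ↔ basis u, column 3 ↔ basis u^2, so (XᵀX)_{2,3} = Σᵢ (u)·(u^2) = (-2)·(4) + (2)·(4) + (3)·(9) + (8)·(64) + (10)·(100) = 1539.

1539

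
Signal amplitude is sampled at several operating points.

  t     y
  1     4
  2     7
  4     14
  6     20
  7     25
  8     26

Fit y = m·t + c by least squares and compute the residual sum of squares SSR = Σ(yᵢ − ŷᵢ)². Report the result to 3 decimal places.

SSR = 2.924

Sums needed: Σt·t = 170, Σt = 28, Σ1 = 6.
Moment sums: Σt·y = 577, Σy = 96.
So AᵀA·[m, c]ᵀ = Aᵀy: [[170, 28]; [28, 6]]·[m, c]ᵀ = [577, 96]ᵀ.
det = 170·6 − 28² = 236.
m = (577·6 − 28·96)/236 = 387/118; c = (170·96 − 28·577)/236 = 41/59.
Residuals: 3/118, -15/59, 11/59, -22/59, 159/118, -55/59; SSR = 345/118.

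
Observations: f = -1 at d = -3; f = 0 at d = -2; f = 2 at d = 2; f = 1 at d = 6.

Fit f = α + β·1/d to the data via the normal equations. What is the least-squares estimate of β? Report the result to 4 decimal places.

Normal-equation sums: Σ1 = 4, Σ1/d = -1/6, Σ1/d·1/d = 23/36.
For Aᵀf: Σf = 2, Σ1/d·f = 3/2.
Normal equations: [[4, -1/6]; [-1/6, 23/36]]·[α, β]ᵀ = [2, 3/2]ᵀ.
Eliminating β: (23/36)·(row 1) − (-1/6)·(row 2) gives (91/36)·α = (23/36)·2 − (-1/6)·(3/2) = 55/36, so α = 55/91.
Then β = ((3/2) − (-1/6)·(55/91))/(23/36) = 228/91.

β = 2.5055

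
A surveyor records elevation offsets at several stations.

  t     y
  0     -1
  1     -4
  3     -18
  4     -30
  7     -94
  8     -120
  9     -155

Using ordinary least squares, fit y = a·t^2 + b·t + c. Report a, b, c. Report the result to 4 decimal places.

a = -1.9392, b = 0.5146, c = -1.6931

Entries of AᵀA: Σt^2·t^2 = 13396, Σt^2·t = 1676, Σt^2 = 220, Σt·t = 220, Σt = 32, Σ1 = 7.
And Σt^2·y = -25487, Σt·y = -3191, Σy = -422.
Normal equations: [[13396, 1676, 220]; [1676, 220, 32]; [220, 32, 7]]·[a, b, c]ᵀ = [-25487, -3191, -422]ᵀ.
Solving the 3×3 system (Gaussian elimination) gives a = -733/378, b = 389/756, c = -320/189.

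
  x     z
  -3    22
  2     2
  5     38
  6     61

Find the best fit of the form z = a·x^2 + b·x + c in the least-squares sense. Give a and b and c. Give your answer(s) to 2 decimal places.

Entries of MᵀM: Σx^2·x^2 = 2018, Σx^2·x = 322, Σx^2 = 74, Σx·x = 74, Σx = 10, Σ1 = 4.
Right-hand side: Σx^2·z = 3352, Σx·z = 494, Σz = 123.
Solving the 3×3 system (Gaussian elimination) gives a = 1511/724, b = -1469/724, c = -1009/362.

a = 2.09, b = -2.03, c = -2.79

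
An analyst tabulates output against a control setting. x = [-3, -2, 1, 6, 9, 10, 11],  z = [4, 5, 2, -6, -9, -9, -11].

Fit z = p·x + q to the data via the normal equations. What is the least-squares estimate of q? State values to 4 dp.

q = 1.8667

The normal equations are: 352·p + 32·q = -348;  32·p + 7·q = -24.
(Σx·x = 352, Σx = 32, Σ1 = 7, Σx·z = -348, Σz = -24.)
Determinant 352·7 − 32² = 1440.
p = ((-348)·7 − 32·(-24))/1440 = -139/120; q = (352·(-24) − 32·(-348))/1440 = 28/15.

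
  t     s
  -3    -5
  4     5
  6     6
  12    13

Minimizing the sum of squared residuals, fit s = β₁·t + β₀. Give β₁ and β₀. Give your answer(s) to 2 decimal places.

Setting ∂/∂β₁ … = 0 gives: 205·β₁ + 19·β₀ = 227;  19·β₁ + 4·β₀ = 19.
Eliminating β₀: 4·(row 1) − 19·(row 2) gives 459·β₁ = 4·227 − 19·19 = 547, so β₁ = 547/459.
Then β₀ = (19 − 19·(547/459))/4 = -418/459.

β₁ = 1.19, β₀ = -0.91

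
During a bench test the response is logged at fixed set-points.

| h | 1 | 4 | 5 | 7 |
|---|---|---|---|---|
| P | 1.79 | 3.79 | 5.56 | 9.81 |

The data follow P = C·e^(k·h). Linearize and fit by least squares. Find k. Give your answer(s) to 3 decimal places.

Linearized form: ln P = k·h + ln C. From the 4 transformed points,
XᵀX = [[91.0000, 17.0000]; [17.0000, 4]], rhs = [30.4735, 5.9136]ᵀ  (here Σh = 17.0000, Σ(h)² = 91.0000, Σln P = 5.9136, Σh·ln P = 30.4735).
Slope k = (n·Σh·ln P − Σh·Σln P)/(n·Σ(h)² − (Σh)²) = (4·30.4735 − 17.0000·5.9136)/75.0000 = 0.28484; ln C = (Σln P − k·Σh)/n = 0.26782.

k = 0.285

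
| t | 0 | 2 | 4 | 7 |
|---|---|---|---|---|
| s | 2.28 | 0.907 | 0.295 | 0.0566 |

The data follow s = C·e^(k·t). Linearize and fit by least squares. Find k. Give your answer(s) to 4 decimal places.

Taking logs, ln s = k·t + ln C, so regress ln s on t.
Σt = 13.0000, Σ(t)² = 69.0000, Σln s = -3.3660, Σt·ln s = -25.1806.
Normal system: [[69.0000, 13.0000]; [13.0000, 4]]·[k, ln C]ᵀ = [-25.1806, -3.3660]ᵀ.
Solving (det = 107.0000): k = -0.53238, ln C = 0.88875.

k = -0.5324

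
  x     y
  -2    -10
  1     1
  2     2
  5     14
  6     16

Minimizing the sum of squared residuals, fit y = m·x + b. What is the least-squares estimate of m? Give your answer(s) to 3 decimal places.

Compute the Gram sums: Σx·x = 70, Σx = 12, Σ1 = 5.
And Σx·y = 191, Σy = 23.
So MᵀM·[m, b]ᵀ = Mᵀy: [[70, 12]; [12, 5]]·[m, b]ᵀ = [191, 23]ᵀ.
Determinant 70·5 − 12² = 206.
m = (191·5 − 12·23)/206 = 679/206; b = (70·23 − 12·191)/206 = -341/103.

m = 3.296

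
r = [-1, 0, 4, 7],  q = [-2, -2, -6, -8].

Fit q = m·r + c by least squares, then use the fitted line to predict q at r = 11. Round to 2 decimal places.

q̂ = -11.34

From the data, Σr·r = 66, Σr = 10, Σ1 = 4.
Right-hand side: Σr·q = -78, Σq = -18.
So AᵀA·[m, c]ᵀ = Aᵀq: [[66, 10]; [10, 4]]·[m, c]ᵀ = [-78, -18]ᵀ.
Δ = 66·4 − 10² = 164.
m = ((-78)·4 − 10·(-18))/164 = -33/41; c = (66·(-18) − 10·(-78))/164 = -102/41.
At r = 11: q̂ = (-33/41)·(11) + (-102/41)·(1) = -465/41.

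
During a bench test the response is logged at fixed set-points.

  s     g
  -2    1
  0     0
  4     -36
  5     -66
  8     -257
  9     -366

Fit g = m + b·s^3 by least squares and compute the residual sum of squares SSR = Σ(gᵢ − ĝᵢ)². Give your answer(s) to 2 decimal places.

Sums needed: Σ1 = 6, Σs^3 = 1422, Σs^3·s^3 = 813370.
Right-hand side: Σg = -724, Σs^3·g = -408960.
Normal equations: [[6, 1422]; [1422, 813370]]·[m, b]ᵀ = [-724, -408960]ᵀ.
Eliminating b: 813370·(row 1) − 1422·(row 2) gives 2858136·m = 813370·(-724) − 1422·(-408960) = -7338760, so m = -917345/357267.
Then b = ((-408960) − 1422·(-917345/357267))/813370 = -59343/119089.
Residuals: -149620/357267, 917345/357267, -550411/357267, -408652/357267, 250574/357267, -59236/357267; SSR = 3919066/357267.

SSR = 10.97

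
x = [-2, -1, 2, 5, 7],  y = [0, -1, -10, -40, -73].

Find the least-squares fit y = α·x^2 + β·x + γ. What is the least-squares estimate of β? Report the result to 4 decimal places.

β = -2.2644

With design matrix M, MᵀM = [[3059, 467, 83]; [467, 83, 11]; [83, 11, 5]] and Mᵀy = [-4618, -730, -124]ᵀ.
Inverting the 3×3 Gram matrix, [α, β, γ]ᵀ = [-237/208, -471/208, -47/52]ᵀ.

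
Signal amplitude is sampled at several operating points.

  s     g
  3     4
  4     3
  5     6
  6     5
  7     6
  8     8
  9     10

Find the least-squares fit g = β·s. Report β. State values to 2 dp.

β = 1.00

Forming MᵀM = [[280]] and Mᵀg = [280]ᵀ gives MᵀM·[β]ᵀ = Mᵀg.
β = 280/280 = 1.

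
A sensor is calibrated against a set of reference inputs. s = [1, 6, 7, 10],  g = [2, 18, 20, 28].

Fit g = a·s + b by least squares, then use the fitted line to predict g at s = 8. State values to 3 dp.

ĝ = 22.810

Sums needed: Σs·s = 186, Σs = 24, Σ1 = 4.
For Aᵀg: Σs·g = 530, Σg = 68.
AᵀA·[a, b]ᵀ = Aᵀg becomes [[186, 24]; [24, 4]]·[a, b]ᵀ = [530, 68]ᵀ.
det = 186·4 − 24² = 168.
a = (530·4 − 24·68)/168 = 61/21; b = (186·68 − 24·530)/168 = -3/7.
At s = 8: ĝ = (61/21)·(8) + (-3/7)·(1) = 479/21.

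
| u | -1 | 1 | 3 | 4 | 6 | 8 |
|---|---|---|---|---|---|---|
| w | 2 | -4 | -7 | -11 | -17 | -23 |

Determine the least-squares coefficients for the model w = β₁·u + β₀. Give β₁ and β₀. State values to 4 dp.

β₁ = -2.7477, β₀ = -0.3832

Compute the Gram sums: Σu·u = 127, Σu = 21, Σ1 = 6.
And Σu·w = -357, Σw = -60.
Eliminating β₀: 6·(row 1) − 21·(row 2) gives 321·β₁ = 6·(-357) − 21·(-60) = -882, so β₁ = -294/107.
Then β₀ = ((-60) − 21·(-294/107))/6 = -41/107.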